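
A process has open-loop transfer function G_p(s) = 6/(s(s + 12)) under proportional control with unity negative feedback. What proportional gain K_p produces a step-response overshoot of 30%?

K_p = 46.9

From %OS = 100·exp(−πζ/√(1−ζ²)) = 30%, ζ = −ln(0.3)/√(π²+ln²(0.3)) = 0.3579.
Characteristic equation s² + 12s + 6K_p = 0 gives ζ = 12/(2√(6K_p)).
Setting ζ = 0.3579: √(6K_p) = 12/(2·0.3579) = 16.77, so K_p = 281.1/6 = 46.9.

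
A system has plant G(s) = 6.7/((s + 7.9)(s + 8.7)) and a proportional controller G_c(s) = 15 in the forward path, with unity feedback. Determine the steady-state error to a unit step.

The loop is type 0. Static position error constant K_pos = G_c(0)·G(0) = 15·0.09748 = 1.462.
Steady-state error to a unit step: e_ss = 1/(1+K_pos) = 1/2.462 = 0.406.

0.406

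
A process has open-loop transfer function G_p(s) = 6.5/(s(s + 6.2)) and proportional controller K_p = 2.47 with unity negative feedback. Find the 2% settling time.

T_s ≈ 1.29 s

From 1 + K_pG_p(s) = 0: s² + 6.2s + 16.05 = 0 ⇒ ω_n = 4.007, ζ = 0.7737.
2% settling time T_s ≈ 4/(ζω_n) = 4/3.1 = 1.29 s.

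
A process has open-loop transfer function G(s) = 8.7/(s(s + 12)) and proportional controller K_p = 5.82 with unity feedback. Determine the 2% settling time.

From 1 + K_pG(s) = 0: s² + 12s + 50.63 = 0 ⇒ ω_n = 7.116, ζ = 0.8432.
2% settling time T_s ≈ 4/(ζω_n) = 4/6 = 0.667 s.

T_s ≈ 0.667 s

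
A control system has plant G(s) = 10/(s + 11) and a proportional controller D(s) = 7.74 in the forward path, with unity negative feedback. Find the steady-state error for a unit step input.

0.124

The loop is type 0. Static position error constant K_pos = D(0)·G(0) = 7.74·0.9091 = 7.036.
Steady-state error to a unit step: e_ss = 1/(1+K_pos) = 1/8.036 = 0.124.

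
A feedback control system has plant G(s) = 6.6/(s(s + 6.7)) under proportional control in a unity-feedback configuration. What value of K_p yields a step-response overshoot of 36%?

From %OS = 100·exp(−πζ/√(1−ζ²)) = 36%, ζ = −ln(0.36)/√(π²+ln²(0.36)) = 0.3093.
Characteristic equation s² + 6.7s + 6.6K_p = 0 gives ζ = 6.7/(2√(6.6K_p)).
Setting ζ = 0.3093: √(6.6K_p) = 6.7/(2·0.3093) = 10.83, so K_p = 117.3/6.6 = 17.8.

K_p = 17.8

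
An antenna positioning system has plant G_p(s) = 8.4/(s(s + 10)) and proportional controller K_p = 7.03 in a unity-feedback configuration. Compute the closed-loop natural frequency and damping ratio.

ω_n = 7.68 rad/s, ζ = 0.651

1 + K_p·G_p(s) = 0 gives s² + 10s + 59.05 = 0.
Matching s² + 2ζω_n s + ω_n²: ω_n = √59.05 = 7.685 rad/s and 2ζω_n = 10, so ζ = 10/(2·7.685) = 0.651.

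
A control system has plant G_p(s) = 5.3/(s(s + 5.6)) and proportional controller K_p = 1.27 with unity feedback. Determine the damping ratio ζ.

ζ = 1.08

1 + K_p·G_p(s) = 0 gives s² + 5.6s + 6.731 = 0.
So ω_n² = 6.731 ⇒ ω_n = 2.594 rad/s, and ζ = 5.6/(2ω_n) = 1.08.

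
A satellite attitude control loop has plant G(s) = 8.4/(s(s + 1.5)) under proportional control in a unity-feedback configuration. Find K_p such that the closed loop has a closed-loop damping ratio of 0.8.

K_p = 0.105

Closed-loop characteristic equation: s² + 1.5s + K_p·8.4 = 0.
So ω_n = √(8.4K_p) and 2ζω_n = 1.5, giving ζ = 1.5/(2√(8.4K_p)).
Setting ζ = 0.8: √(8.4K_p) = 1.5/(2·0.8) = 0.9375, so K_p = 0.8789/8.4 = 0.105.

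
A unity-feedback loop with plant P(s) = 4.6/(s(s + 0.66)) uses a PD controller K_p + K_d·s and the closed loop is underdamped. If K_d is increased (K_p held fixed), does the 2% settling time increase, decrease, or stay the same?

Characteristic equation s² + (0.66 + 4.6K_d)s + 4.6K_p = 0: raising K_d increases ζω_n = (0.66+4.6K_d)/2 while the loop stays underdamped, so T_s ≈ 4/(ζω_n) decreases.

decrease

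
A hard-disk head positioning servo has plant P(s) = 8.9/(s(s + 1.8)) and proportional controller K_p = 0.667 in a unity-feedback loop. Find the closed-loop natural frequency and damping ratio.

The closed-loop denominator is s(s+1.8) + 0.667·8.9 = s² + 1.8s + 5.936.
Matching s² + 2ζω_n s + ω_n²: ω_n = √5.936 = 2.436 rad/s and 2ζω_n = 1.8, so ζ = 1.8/(2·2.436) = 0.369.

ω_n = 2.44 rad/s, ζ = 0.369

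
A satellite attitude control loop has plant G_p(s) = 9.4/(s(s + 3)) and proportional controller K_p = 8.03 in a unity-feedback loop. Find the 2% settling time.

T_s ≈ 2.67 s

The closed-loop denominator s² + 3s + 75.48 gives ω_n = √75.48 = 8.688 and ζ = 3/(2ω_n) = 0.1727.
2% settling time T_s ≈ 4/(ζω_n) = 4/1.5 = 2.67 s.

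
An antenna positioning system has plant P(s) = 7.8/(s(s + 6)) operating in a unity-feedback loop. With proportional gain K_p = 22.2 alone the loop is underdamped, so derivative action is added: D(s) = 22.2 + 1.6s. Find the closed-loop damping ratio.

ζ = 0.702

Forward path: (22.2 + 1.6s)·7.8/(s(s+6)). The closed-loop characteristic equation is s² + (6 + 7.8·1.6)s + 7.8·22.2 = 0.
That is s² + 18.48s + 173.2 = 0, so ω_n = 13.16 rad/s and ζ = 18.48/(2·13.16) = 0.7022.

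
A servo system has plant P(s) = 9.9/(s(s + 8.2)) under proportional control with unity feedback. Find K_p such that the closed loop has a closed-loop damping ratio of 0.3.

K_p = 18.9

Closed-loop characteristic equation: s² + 8.2s + K_p·9.9 = 0.
So ω_n = √(9.9K_p) and 2ζω_n = 8.2, giving ζ = 8.2/(2√(9.9K_p)).
Setting ζ = 0.3: √(9.9K_p) = 8.2/(2·0.3) = 13.67, so K_p = 186.8/9.9 = 18.9.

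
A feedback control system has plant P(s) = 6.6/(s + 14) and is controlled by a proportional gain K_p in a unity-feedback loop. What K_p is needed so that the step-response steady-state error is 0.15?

For a type-0 loop with proportional control, e_ss = 1/(1 + K_p·P(0)).
P(0) = 0.4714. Require 1/(1 + K_p·0.4714) = 0.15, so 1 + 0.4714·K_p = 6.667.
K_p = (6.667 − 1)/0.4714 = 12.

K_p = 12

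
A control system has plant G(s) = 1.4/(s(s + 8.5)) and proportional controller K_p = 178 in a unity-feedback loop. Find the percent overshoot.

The closed-loop denominator s² + 8.5s + 249.2 gives ω_n = √249.2 = 15.79 and ζ = 8.5/(2ω_n) = 0.2692.
%OS = 100·exp(−πζ/√(1−ζ²)) = 100·exp(−π·0.2692/√0.9275) = 41.6%.

41.6%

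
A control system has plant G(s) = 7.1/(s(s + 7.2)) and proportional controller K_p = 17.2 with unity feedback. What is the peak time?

T_p = 0.301 s

From 1 + K_pG(s) = 0: s² + 7.2s + 122.1 = 0 ⇒ ω_n = 11.05, ζ = 0.3258.
Damped frequency ω_d = ω_n√(1−ζ²) = 10.45 rad/s, so peak time T_p = π/ω_d = 0.301 s.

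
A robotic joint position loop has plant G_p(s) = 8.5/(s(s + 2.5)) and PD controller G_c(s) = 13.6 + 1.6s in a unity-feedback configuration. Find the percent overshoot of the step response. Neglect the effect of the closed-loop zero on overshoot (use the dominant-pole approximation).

2.88%

Forward path: (13.6 + 1.6s)·8.5/(s(s+2.5)). The closed-loop characteristic equation is s² + (2.5 + 8.5·1.6)s + 8.5·13.6 = 0.
That is s² + 16.1s + 115.6 = 0, so ω_n = 10.75 rad/s and ζ = 16.1/(2·10.75) = 0.7487.
%OS = 100·exp(−πζ/√(1−ζ²)) = 2.88%.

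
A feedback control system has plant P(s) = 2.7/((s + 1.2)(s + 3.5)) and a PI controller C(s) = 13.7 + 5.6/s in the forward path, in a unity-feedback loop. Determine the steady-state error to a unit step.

0

The open loop C(s)P(s) has a pole at the origin (type 1), so the static position error constant is infinite and e_ss = 1/(1+∞) = 0.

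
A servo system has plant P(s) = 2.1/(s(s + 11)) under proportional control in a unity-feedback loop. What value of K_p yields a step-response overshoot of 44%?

From %OS = 100·exp(−πζ/√(1−ζ²)) = 44%, ζ = −ln(0.44)/√(π²+ln²(0.44)) = 0.2528.
Characteristic equation s² + 11s + 2.1K_p = 0 gives ζ = 11/(2√(2.1K_p)).
Setting ζ = 0.2528: √(2.1K_p) = 11/(2·0.2528) = 21.75, so K_p = 473.2/2.1 = 225.

K_p = 225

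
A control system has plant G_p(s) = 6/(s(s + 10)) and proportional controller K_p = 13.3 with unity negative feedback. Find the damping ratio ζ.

With unity feedback the closed-loop characteristic equation is s² + 10s + 13.3·6 = s² + 10s + 79.8 = 0.
Matching s² + 2ζω_n s + ω_n²: ω_n = √79.8 = 8.933 rad/s and 2ζω_n = 10, so ζ = 10/(2·8.933) = 0.56.

ζ = 0.56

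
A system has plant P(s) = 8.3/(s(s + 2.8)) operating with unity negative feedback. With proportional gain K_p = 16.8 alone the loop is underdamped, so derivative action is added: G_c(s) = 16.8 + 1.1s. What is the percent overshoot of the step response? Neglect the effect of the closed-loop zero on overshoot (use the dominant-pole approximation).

15.9%

Forward path: (16.8 + 1.1s)·8.3/(s(s+2.8)). The closed-loop characteristic equation is s² + (2.8 + 8.3·1.1)s + 8.3·16.8 = 0.
That is s² + 11.93s + 139.4 = 0, so ω_n = 11.81 rad/s and ζ = 11.93/(2·11.81) = 0.5051.
%OS = 100·exp(−πζ/√(1−ζ²)) = 15.9%.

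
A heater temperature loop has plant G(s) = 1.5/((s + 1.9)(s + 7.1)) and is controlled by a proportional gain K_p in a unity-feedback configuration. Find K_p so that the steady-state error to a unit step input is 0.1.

K_p = 80.9

For a type-0 loop with proportional control, e_ss = 1/(1 + K_p·G(0)).
G(0) = 0.1112. Require 1/(1 + K_p·0.1112) = 0.1, so 1 + 0.1112·K_p = 10.
K_p = (10 − 1)/0.1112 = 80.9.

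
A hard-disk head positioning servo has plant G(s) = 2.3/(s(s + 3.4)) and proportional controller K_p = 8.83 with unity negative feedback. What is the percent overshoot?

27.8%

The closed-loop denominator s² + 3.4s + 20.31 gives ω_n = √20.31 = 4.507 and ζ = 3.4/(2ω_n) = 0.3772.
%OS = 100·exp(−πζ/√(1−ζ²)) = 100·exp(−π·0.3772/√0.8577) = 27.8%.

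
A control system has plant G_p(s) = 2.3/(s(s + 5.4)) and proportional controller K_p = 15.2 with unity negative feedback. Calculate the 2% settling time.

The closed-loop denominator s² + 5.4s + 34.96 gives ω_n = √34.96 = 5.913 and ζ = 5.4/(2ω_n) = 0.4566.
2% settling time T_s ≈ 4/(ζω_n) = 4/2.7 = 1.48 s.

T_s ≈ 1.48 s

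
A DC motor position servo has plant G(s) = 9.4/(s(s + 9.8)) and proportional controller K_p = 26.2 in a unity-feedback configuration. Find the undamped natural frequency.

With unity feedback the closed-loop characteristic equation is s² + 9.8s + 26.2·9.4 = s² + 9.8s + 246.3 = 0.
So ω_n² = 246.3 ⇒ ω_n = 15.69 rad/s, and ζ = 9.8/(2ω_n) = 0.312.

ω_n = 15.7 rad/s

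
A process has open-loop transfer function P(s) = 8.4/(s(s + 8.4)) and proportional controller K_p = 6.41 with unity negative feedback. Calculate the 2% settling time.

T_s ≈ 0.952 s

Closed-loop characteristic equation: s² + 8.4s + 53.84 = 0, so ω_n = 7.338 rad/s and ζ = 8.4/(2·7.338) = 0.5724.
2% settling time T_s ≈ 4/(ζω_n) = 4/4.2 = 0.952 s.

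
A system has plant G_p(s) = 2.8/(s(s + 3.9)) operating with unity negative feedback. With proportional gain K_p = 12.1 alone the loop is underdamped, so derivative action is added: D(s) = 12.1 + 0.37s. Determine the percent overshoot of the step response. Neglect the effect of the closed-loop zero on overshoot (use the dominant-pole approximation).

Forward path: (12.1 + 0.37s)·2.8/(s(s+3.9)). The closed-loop characteristic equation is s² + (3.9 + 2.8·0.37)s + 2.8·12.1 = 0.
That is s² + 4.936s + 33.88 = 0, so ω_n = 5.821 rad/s and ζ = 4.936/(2·5.821) = 0.424.
%OS = 100·exp(−πζ/√(1−ζ²)) = 23%.

23%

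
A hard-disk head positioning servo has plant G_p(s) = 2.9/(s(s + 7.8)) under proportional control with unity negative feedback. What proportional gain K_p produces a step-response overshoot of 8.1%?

K_p = 13.4

From %OS = 100·exp(−πζ/√(1−ζ²)) = 8.1%, ζ = −ln(0.081)/√(π²+ln²(0.081)) = 0.6247.
Characteristic equation s² + 7.8s + 2.9K_p = 0 gives ζ = 7.8/(2√(2.9K_p)).
Setting ζ = 0.6247: √(2.9K_p) = 7.8/(2·0.6247) = 6.243, so K_p = 38.98/2.9 = 13.4.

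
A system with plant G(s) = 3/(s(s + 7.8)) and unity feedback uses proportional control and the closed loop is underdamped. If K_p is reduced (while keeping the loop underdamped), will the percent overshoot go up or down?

decrease

ζ = 7.8/(2√(3K_p)) rises as K_p falls; higher damping means less overshoot.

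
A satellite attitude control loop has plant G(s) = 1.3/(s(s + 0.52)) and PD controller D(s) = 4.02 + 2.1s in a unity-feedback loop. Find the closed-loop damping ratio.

ζ = 0.711

Forward path: (4.02 + 2.1s)·1.3/(s(s+0.52)). The closed-loop characteristic equation is s² + (0.52 + 1.3·2.1)s + 1.3·4.02 = 0.
That is s² + 3.25s + 5.226 = 0, so ω_n = 2.286 rad/s and ζ = 3.25/(2·2.286) = 0.7108.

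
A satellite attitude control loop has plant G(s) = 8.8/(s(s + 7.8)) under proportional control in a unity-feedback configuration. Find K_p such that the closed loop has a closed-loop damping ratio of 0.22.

Closed-loop characteristic equation: s² + 7.8s + K_p·8.8 = 0.
So ω_n = √(8.8K_p) and 2ζω_n = 7.8, giving ζ = 7.8/(2√(8.8K_p)).
Setting ζ = 0.22: √(8.8K_p) = 7.8/(2·0.22) = 17.73, so K_p = 314.3/8.8 = 35.7.

K_p = 35.7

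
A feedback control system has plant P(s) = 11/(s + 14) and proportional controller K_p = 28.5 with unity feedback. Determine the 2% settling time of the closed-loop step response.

T_s ≈ 0.0122 s

Closed-loop transfer function: T(s) = K_p·P(s)/(1 + K_p·P(s)) = 313.5/(s + 14 + 313.5) = 313.5/(s + 327.5).
Time constant τ = 1/327.5 = 0.003053 s, so the 2% settling time is about 4τ = 0.0122 s.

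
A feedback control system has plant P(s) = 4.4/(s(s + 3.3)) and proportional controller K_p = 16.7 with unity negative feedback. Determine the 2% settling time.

T_s ≈ 2.42 s

From 1 + K_pP(s) = 0: s² + 3.3s + 73.48 = 0 ⇒ ω_n = 8.572, ζ = 0.1925.
2% settling time T_s ≈ 4/(ζω_n) = 4/1.65 = 2.42 s.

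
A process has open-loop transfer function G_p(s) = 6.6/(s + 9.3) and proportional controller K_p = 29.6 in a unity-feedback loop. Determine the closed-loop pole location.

s = -204.7

Closed-loop transfer function: T(s) = K_p·G_p(s)/(1 + K_p·G_p(s)) = 195.4/(s + 9.3 + 195.4) = 195.4/(s + 204.7).
The closed-loop pole is at s = −204.7.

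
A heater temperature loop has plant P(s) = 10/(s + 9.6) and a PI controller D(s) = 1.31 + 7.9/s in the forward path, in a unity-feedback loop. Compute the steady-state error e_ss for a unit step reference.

0

The open loop D(s)P(s) has a pole at the origin (type 1), so the static position error constant is infinite and e_ss = 1/(1+∞) = 0.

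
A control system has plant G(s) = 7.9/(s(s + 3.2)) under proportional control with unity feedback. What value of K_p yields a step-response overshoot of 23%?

K_p = 1.8

From %OS = 100·exp(−πζ/√(1−ζ²)) = 23%, ζ = −ln(0.23)/√(π²+ln²(0.23)) = 0.4237.
Characteristic equation s² + 3.2s + 7.9K_p = 0 gives ζ = 3.2/(2√(7.9K_p)).
Setting ζ = 0.4237: √(7.9K_p) = 3.2/(2·0.4237) = 3.776, so K_p = 14.26/7.9 = 1.8.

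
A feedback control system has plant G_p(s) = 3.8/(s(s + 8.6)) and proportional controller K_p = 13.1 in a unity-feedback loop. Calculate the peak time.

T_p = 0.562 s

From 1 + K_pG_p(s) = 0: s² + 8.6s + 49.78 = 0 ⇒ ω_n = 7.055, ζ = 0.6095.
Damped frequency ω_d = ω_n√(1−ζ²) = 5.594 rad/s, so peak time T_p = π/ω_d = 0.562 s.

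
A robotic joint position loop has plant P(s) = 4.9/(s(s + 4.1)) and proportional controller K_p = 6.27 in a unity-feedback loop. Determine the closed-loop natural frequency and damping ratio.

ω_n = 5.54 rad/s, ζ = 0.37

1 + K_p·P(s) = 0 gives s² + 4.1s + 30.72 = 0.
So ω_n² = 30.72 ⇒ ω_n = 5.543 rad/s, and ζ = 4.1/(2ω_n) = 0.37.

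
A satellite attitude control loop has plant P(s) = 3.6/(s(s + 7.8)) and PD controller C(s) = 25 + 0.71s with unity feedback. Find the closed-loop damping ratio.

ζ = 0.546

Forward path: (25 + 0.71s)·3.6/(s(s+7.8)). The closed-loop characteristic equation is s² + (7.8 + 3.6·0.71)s + 3.6·25 = 0.
That is s² + 10.36s + 90 = 0, so ω_n = 9.487 rad/s and ζ = 10.36/(2·9.487) = 0.5458.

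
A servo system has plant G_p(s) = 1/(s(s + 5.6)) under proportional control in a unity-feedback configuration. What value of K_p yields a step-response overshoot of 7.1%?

From %OS = 100·exp(−πζ/√(1−ζ²)) = 7.1%, ζ = −ln(0.071)/√(π²+ln²(0.071)) = 0.6441.
Characteristic equation s² + 5.6s + 1K_p = 0 gives ζ = 5.6/(2√(1K_p)).
Setting ζ = 0.6441: √(1K_p) = 5.6/(2·0.6441) = 4.347, so K_p = 18.9/1 = 18.9.

K_p = 18.9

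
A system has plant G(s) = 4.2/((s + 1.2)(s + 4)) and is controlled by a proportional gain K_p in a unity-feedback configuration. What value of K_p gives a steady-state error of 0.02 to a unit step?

K_p = 56

For a type-0 loop with proportional control, e_ss = 1/(1 + K_p·G(0)).
G(0) = 0.875. Require 1/(1 + K_p·0.875) = 0.02, so 1 + 0.875·K_p = 50.
K_p = (50 − 1)/0.875 = 56.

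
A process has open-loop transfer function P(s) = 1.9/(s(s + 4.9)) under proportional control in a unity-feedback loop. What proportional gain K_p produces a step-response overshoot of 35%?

From %OS = 100·exp(−πζ/√(1−ζ²)) = 35%, ζ = −ln(0.35)/√(π²+ln²(0.35)) = 0.3169.
Characteristic equation s² + 4.9s + 1.9K_p = 0 gives ζ = 4.9/(2√(1.9K_p)).
Setting ζ = 0.3169: √(1.9K_p) = 4.9/(2·0.3169) = 7.73, so K_p = 59.76/1.9 = 31.5.

K_p = 31.5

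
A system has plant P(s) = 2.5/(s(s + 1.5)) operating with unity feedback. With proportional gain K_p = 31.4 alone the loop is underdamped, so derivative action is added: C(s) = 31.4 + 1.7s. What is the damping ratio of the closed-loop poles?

ζ = 0.324

Forward path: (31.4 + 1.7s)·2.5/(s(s+1.5)). The closed-loop characteristic equation is s² + (1.5 + 2.5·1.7)s + 2.5·31.4 = 0.
That is s² + 5.75s + 78.5 = 0, so ω_n = 8.86 rad/s and ζ = 5.75/(2·8.86) = 0.3245.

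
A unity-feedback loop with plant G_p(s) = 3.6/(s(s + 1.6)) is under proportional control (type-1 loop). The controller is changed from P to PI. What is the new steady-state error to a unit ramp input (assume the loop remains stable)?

0

The integrator raises the loop to type 2, so K_v → ∞ and e_ss to a ramp is zero.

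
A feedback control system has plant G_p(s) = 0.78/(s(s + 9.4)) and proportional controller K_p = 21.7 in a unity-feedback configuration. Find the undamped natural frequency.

With unity feedback the closed-loop characteristic equation is s² + 9.4s + 21.7·0.78 = s² + 9.4s + 16.93 = 0.
Matching s² + 2ζω_n s + ω_n²: ω_n = √16.93 = 4.114 rad/s and 2ζω_n = 9.4, so ζ = 9.4/(2·4.114) = 1.14.

ω_n = 4.11 rad/s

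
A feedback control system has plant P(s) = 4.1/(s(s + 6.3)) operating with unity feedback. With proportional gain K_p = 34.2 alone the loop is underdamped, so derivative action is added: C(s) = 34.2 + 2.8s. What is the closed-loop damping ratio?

Forward path: (34.2 + 2.8s)·4.1/(s(s+6.3)). The closed-loop characteristic equation is s² + (6.3 + 4.1·2.8)s + 4.1·34.2 = 0.
That is s² + 17.78s + 140.2 = 0, so ω_n = 11.84 rad/s and ζ = 17.78/(2·11.84) = 0.7508.

ζ = 0.751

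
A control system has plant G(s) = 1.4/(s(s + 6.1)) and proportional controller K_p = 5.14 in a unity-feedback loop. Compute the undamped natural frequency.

With unity feedback the closed-loop characteristic equation is s² + 6.1s + 5.14·1.4 = s² + 6.1s + 7.196 = 0.
So ω_n² = 7.196 ⇒ ω_n = 2.683 rad/s, and ζ = 6.1/(2ω_n) = 1.14.

ω_n = 2.68 rad/s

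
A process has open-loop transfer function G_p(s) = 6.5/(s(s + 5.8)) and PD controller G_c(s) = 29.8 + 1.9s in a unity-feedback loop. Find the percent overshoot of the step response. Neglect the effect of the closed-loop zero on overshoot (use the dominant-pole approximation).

Forward path: (29.8 + 1.9s)·6.5/(s(s+5.8)). The closed-loop characteristic equation is s² + (5.8 + 6.5·1.9)s + 6.5·29.8 = 0.
That is s² + 18.15s + 193.7 = 0, so ω_n = 13.92 rad/s and ζ = 18.15/(2·13.92) = 0.6521.
%OS = 100·exp(−πζ/√(1−ζ²)) = 6.71%.

6.71%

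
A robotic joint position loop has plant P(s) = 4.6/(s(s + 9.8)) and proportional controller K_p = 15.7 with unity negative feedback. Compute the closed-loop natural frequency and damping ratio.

ω_n = 8.5 rad/s, ζ = 0.577

The closed-loop denominator is s(s+9.8) + 15.7·4.6 = s² + 9.8s + 72.22.
So ω_n² = 72.22 ⇒ ω_n = 8.498 rad/s, and ζ = 9.8/(2ω_n) = 0.577.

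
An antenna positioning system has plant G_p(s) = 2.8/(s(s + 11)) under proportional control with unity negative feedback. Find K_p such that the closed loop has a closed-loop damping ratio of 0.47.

K_p = 48.9

Closed-loop characteristic equation: s² + 11s + K_p·2.8 = 0.
So ω_n = √(2.8K_p) and 2ζω_n = 11, giving ζ = 11/(2√(2.8K_p)).
Setting ζ = 0.47: √(2.8K_p) = 11/(2·0.47) = 11.7, so K_p = 136.9/2.8 = 48.9.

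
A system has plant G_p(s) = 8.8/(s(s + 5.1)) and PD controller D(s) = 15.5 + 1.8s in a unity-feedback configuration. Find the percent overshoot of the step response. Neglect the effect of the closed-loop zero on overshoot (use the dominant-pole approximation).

Forward path: (15.5 + 1.8s)·8.8/(s(s+5.1)). The closed-loop characteristic equation is s² + (5.1 + 8.8·1.8)s + 8.8·15.5 = 0.
That is s² + 20.94s + 136.4 = 0, so ω_n = 11.68 rad/s and ζ = 20.94/(2·11.68) = 0.8965.
%OS = 100·exp(−πζ/√(1−ζ²)) = 0.174%.

0.174%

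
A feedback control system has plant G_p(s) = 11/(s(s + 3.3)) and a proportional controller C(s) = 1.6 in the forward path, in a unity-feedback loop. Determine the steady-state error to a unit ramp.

The loop has one pole at the origin (type 1). Velocity error constant K_v = lim_{s→0} s·C(s)G_p(s) = 1.6·11/3.3 = 5.333.
Steady-state error to a unit ramp: e_ss = 1/K_v = 0.187.

0.187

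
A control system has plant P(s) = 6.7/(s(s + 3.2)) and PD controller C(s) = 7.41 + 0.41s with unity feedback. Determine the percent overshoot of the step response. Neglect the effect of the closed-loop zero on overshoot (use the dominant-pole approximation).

23.2%

Forward path: (7.41 + 0.41s)·6.7/(s(s+3.2)). The closed-loop characteristic equation is s² + (3.2 + 6.7·0.41)s + 6.7·7.41 = 0.
That is s² + 5.947s + 49.65 = 0, so ω_n = 7.046 rad/s and ζ = 5.947/(2·7.046) = 0.422.
%OS = 100·exp(−πζ/√(1−ζ²)) = 23.2%.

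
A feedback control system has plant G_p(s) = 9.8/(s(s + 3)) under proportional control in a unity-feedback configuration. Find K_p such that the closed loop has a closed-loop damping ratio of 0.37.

Closed-loop characteristic equation: s² + 3s + K_p·9.8 = 0.
So ω_n = √(9.8K_p) and 2ζω_n = 3, giving ζ = 3/(2√(9.8K_p)).
Setting ζ = 0.37: √(9.8K_p) = 3/(2·0.37) = 4.054, so K_p = 16.44/9.8 = 1.68.

K_p = 1.68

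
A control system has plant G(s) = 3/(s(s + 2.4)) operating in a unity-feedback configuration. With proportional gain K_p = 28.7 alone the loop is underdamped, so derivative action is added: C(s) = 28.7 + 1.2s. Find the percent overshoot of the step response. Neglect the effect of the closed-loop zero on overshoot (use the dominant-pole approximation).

34.2%

Forward path: (28.7 + 1.2s)·3/(s(s+2.4)). The closed-loop characteristic equation is s² + (2.4 + 3·1.2)s + 3·28.7 = 0.
That is s² + 6s + 86.1 = 0, so ω_n = 9.279 rad/s and ζ = 6/(2·9.279) = 0.3233.
%OS = 100·exp(−πζ/√(1−ζ²)) = 34.2%.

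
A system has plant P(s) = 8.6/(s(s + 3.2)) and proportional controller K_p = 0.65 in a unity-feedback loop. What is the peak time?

T_p = 1.8 s

Closed-loop characteristic equation: s² + 3.2s + 5.59 = 0, so ω_n = 2.364 rad/s and ζ = 3.2/(2·2.364) = 0.6767.
Damped frequency ω_d = ω_n√(1−ζ²) = 1.741 rad/s, so peak time T_p = π/ω_d = 1.8 s.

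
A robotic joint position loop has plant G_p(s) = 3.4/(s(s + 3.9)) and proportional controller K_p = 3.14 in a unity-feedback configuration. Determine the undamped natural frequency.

ω_n = 3.27 rad/s

1 + K_p·G_p(s) = 0 gives s² + 3.9s + 10.68 = 0.
So ω_n² = 10.68 ⇒ ω_n = 3.267 rad/s, and ζ = 3.9/(2ω_n) = 0.597.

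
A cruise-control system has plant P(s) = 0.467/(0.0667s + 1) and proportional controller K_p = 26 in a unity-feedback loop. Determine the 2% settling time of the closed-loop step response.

Closed loop: T(s) = K_p·P/(1+K_p·P) = 12.14/(0.0667s + 1 + 12.14), with pole at s = −(1 + 12.14)/0.0667 = −197.
τ = 1/197 = 0.005075 s, so 2% settling time ≈ 4τ = 0.0203 s.

T_s ≈ 0.0203 s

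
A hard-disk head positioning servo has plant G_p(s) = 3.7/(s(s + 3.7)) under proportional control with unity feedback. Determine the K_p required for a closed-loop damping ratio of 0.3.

Closed-loop characteristic equation: s² + 3.7s + K_p·3.7 = 0.
So ω_n = √(3.7K_p) and 2ζω_n = 3.7, giving ζ = 3.7/(2√(3.7K_p)).
Setting ζ = 0.3: √(3.7K_p) = 3.7/(2·0.3) = 6.167, so K_p = 38.03/3.7 = 10.3.

K_p = 10.3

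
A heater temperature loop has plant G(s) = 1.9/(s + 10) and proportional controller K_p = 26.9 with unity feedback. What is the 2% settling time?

T_s ≈ 0.0655 s

Closed-loop transfer function: T(s) = K_p·G(s)/(1 + K_p·G(s)) = 51.11/(s + 10 + 51.11) = 51.11/(s + 61.11).
Time constant τ = 1/61.11 = 0.01636 s, so the 2% settling time is about 4τ = 0.0655 s.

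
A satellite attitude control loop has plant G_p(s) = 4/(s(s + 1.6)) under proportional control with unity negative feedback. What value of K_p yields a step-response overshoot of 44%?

K_p = 2.5

From %OS = 100·exp(−πζ/√(1−ζ²)) = 44%, ζ = −ln(0.44)/√(π²+ln²(0.44)) = 0.2528.
Characteristic equation s² + 1.6s + 4K_p = 0 gives ζ = 1.6/(2√(4K_p)).
Setting ζ = 0.2528: √(4K_p) = 1.6/(2·0.2528) = 3.164, so K_p = 10.01/4 = 2.5.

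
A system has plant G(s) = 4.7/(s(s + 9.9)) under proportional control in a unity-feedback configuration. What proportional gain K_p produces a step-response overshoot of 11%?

From %OS = 100·exp(−πζ/√(1−ζ²)) = 11%, ζ = −ln(0.11)/√(π²+ln²(0.11)) = 0.5749.
Characteristic equation s² + 9.9s + 4.7K_p = 0 gives ζ = 9.9/(2√(4.7K_p)).
Setting ζ = 0.5749: √(4.7K_p) = 9.9/(2·0.5749) = 8.61, so K_p = 74.14/4.7 = 15.8.

K_p = 15.8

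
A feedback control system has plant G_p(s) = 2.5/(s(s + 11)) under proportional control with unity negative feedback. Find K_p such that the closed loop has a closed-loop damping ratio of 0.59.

Closed-loop characteristic equation: s² + 11s + K_p·2.5 = 0.
So ω_n = √(2.5K_p) and 2ζω_n = 11, giving ζ = 11/(2√(2.5K_p)).
Setting ζ = 0.59: √(2.5K_p) = 11/(2·0.59) = 9.322, so K_p = 86.9/2.5 = 34.8.

K_p = 34.8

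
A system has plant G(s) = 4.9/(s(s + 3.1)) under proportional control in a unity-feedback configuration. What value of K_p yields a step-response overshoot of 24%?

K_p = 2.87

From %OS = 100·exp(−πζ/√(1−ζ²)) = 24%, ζ = −ln(0.24)/√(π²+ln²(0.24)) = 0.4136.
Characteristic equation s² + 3.1s + 4.9K_p = 0 gives ζ = 3.1/(2√(4.9K_p)).
Setting ζ = 0.4136: √(4.9K_p) = 3.1/(2·0.4136) = 3.748, so K_p = 14.04/4.9 = 2.87.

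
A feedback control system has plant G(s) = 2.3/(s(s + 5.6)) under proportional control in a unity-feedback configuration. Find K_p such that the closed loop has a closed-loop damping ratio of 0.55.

K_p = 11.3

Closed-loop characteristic equation: s² + 5.6s + K_p·2.3 = 0.
So ω_n = √(2.3K_p) and 2ζω_n = 5.6, giving ζ = 5.6/(2√(2.3K_p)).
Setting ζ = 0.55: √(2.3K_p) = 5.6/(2·0.55) = 5.091, so K_p = 25.92/2.3 = 11.3.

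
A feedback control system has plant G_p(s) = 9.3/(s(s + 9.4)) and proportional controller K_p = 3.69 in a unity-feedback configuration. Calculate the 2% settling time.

Closed-loop characteristic equation: s² + 9.4s + 34.32 = 0, so ω_n = 5.858 rad/s and ζ = 9.4/(2·5.858) = 0.8023.
2% settling time T_s ≈ 4/(ζω_n) = 4/4.7 = 0.851 s.

T_s ≈ 0.851 s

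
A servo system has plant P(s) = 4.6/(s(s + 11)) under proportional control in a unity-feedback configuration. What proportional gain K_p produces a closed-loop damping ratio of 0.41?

Closed-loop characteristic equation: s² + 11s + K_p·4.6 = 0.
So ω_n = √(4.6K_p) and 2ζω_n = 11, giving ζ = 11/(2√(4.6K_p)).
Setting ζ = 0.41: √(4.6K_p) = 11/(2·0.41) = 13.41, so K_p = 180/4.6 = 39.1.

K_p = 39.1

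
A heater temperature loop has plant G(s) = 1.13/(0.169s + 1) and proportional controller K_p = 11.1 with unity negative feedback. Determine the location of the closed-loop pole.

Closed loop: T(s) = K_p·G/(1+K_p·G) = 12.54/(0.169s + 1 + 12.54), with pole at s = −(1 + 12.54)/0.169 = −80.14.

s = -80.14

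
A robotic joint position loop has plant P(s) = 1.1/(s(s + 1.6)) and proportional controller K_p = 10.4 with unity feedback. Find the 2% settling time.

Closed-loop characteristic equation: s² + 1.6s + 11.44 = 0, so ω_n = 3.382 rad/s and ζ = 1.6/(2·3.382) = 0.2365.
2% settling time T_s ≈ 4/(ζω_n) = 4/0.8 = 5 s.

T_s ≈ 5 s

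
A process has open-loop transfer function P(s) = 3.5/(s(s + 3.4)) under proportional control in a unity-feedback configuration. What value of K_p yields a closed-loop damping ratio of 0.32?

Closed-loop characteristic equation: s² + 3.4s + K_p·3.5 = 0.
So ω_n = √(3.5K_p) and 2ζω_n = 3.4, giving ζ = 3.4/(2√(3.5K_p)).
Setting ζ = 0.32: √(3.5K_p) = 3.4/(2·0.32) = 5.312, so K_p = 28.22/3.5 = 8.06.

K_p = 8.06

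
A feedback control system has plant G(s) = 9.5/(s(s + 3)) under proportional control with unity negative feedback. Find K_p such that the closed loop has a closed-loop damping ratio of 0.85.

K_p = 0.328

Closed-loop characteristic equation: s² + 3s + K_p·9.5 = 0.
So ω_n = √(9.5K_p) and 2ζω_n = 3, giving ζ = 3/(2√(9.5K_p)).
Setting ζ = 0.85: √(9.5K_p) = 3/(2·0.85) = 1.765, so K_p = 3.114/9.5 = 0.328.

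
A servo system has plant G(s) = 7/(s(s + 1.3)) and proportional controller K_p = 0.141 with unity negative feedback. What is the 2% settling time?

T_s ≈ 6.15 s

Closed-loop characteristic equation: s² + 1.3s + 0.987 = 0, so ω_n = 0.9935 rad/s and ζ = 1.3/(2·0.9935) = 0.6543.
2% settling time T_s ≈ 4/(ζω_n) = 4/0.65 = 6.15 s.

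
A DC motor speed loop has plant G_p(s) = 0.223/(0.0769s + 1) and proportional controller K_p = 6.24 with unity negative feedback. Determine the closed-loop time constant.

Closed loop: T(s) = K_p·G_p/(1+K_p·G_p) = 1.392/(0.0769s + 1 + 1.392), with pole at s = −(1 + 1.392)/0.0769 = −31.1.
Closed-loop time constant τ = 1/31.1 = 0.0322 s.

τ = 0.0322 s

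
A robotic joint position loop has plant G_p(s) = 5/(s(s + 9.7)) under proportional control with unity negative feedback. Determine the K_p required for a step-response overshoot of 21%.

From %OS = 100·exp(−πζ/√(1−ζ²)) = 21%, ζ = −ln(0.21)/√(π²+ln²(0.21)) = 0.4449.
Characteristic equation s² + 9.7s + 5K_p = 0 gives ζ = 9.7/(2√(5K_p)).
Setting ζ = 0.4449: √(5K_p) = 9.7/(2·0.4449) = 10.9, so K_p = 118.8/5 = 23.8.

K_p = 23.8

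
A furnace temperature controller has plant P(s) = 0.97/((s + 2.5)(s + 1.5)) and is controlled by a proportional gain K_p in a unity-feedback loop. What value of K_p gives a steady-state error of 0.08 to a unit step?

K_p = 44.5

For a type-0 loop with proportional control, e_ss = 1/(1 + K_p·P(0)).
P(0) = 0.2587. Require 1/(1 + K_p·0.2587) = 0.08, so 1 + 0.2587·K_p = 12.5.
K_p = (12.5 − 1)/0.2587 = 44.5.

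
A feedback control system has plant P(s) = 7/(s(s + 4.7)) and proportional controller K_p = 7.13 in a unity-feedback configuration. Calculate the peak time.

T_p = 0.472 s

Closed-loop characteristic equation: s² + 4.7s + 49.91 = 0, so ω_n = 7.065 rad/s and ζ = 4.7/(2·7.065) = 0.3326.
Damped frequency ω_d = ω_n√(1−ζ²) = 6.662 rad/s, so peak time T_p = π/ω_d = 0.472 s.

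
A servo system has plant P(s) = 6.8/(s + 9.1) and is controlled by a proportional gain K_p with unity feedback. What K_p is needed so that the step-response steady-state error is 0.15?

K_p = 7.58

The loop is type 0, so e_ss(step) = 1/(1 + K_pos) with K_pos = K_p·P(0).
P(0) = 0.7473. Require 1/(1 + K_p·0.7473) = 0.15, so 1 + 0.7473·K_p = 6.667.
K_p = (6.667 − 1)/0.7473 = 7.58.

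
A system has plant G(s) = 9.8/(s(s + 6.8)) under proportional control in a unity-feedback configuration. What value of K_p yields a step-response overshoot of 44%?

From %OS = 100·exp(−πζ/√(1−ζ²)) = 44%, ζ = −ln(0.44)/√(π²+ln²(0.44)) = 0.2528.
Characteristic equation s² + 6.8s + 9.8K_p = 0 gives ζ = 6.8/(2√(9.8K_p)).
Setting ζ = 0.2528: √(9.8K_p) = 6.8/(2·0.2528) = 13.45, so K_p = 180.8/9.8 = 18.5.

K_p = 18.5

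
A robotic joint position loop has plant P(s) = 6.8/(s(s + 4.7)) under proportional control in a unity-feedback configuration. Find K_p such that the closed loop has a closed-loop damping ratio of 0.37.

Closed-loop characteristic equation: s² + 4.7s + K_p·6.8 = 0.
So ω_n = √(6.8K_p) and 2ζω_n = 4.7, giving ζ = 4.7/(2√(6.8K_p)).
Setting ζ = 0.37: √(6.8K_p) = 4.7/(2·0.37) = 6.351, so K_p = 40.34/6.8 = 5.93.

K_p = 5.93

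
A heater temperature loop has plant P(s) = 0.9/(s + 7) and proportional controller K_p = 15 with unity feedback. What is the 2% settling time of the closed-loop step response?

Closed-loop transfer function: T(s) = K_p·P(s)/(1 + K_p·P(s)) = 13.5/(s + 7 + 13.5) = 13.5/(s + 20.5).
Time constant τ = 1/20.5 = 0.04878 s, so the 2% settling time is about 4τ = 0.195 s.

T_s ≈ 0.195 s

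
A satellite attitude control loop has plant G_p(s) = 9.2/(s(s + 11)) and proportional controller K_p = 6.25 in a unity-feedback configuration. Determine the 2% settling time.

T_s ≈ 0.727 s

Closed-loop characteristic equation: s² + 11s + 57.5 = 0, so ω_n = 7.583 rad/s and ζ = 11/(2·7.583) = 0.7253.
2% settling time T_s ≈ 4/(ζω_n) = 4/5.5 = 0.727 s.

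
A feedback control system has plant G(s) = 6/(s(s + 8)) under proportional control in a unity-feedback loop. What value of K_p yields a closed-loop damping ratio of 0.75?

Closed-loop characteristic equation: s² + 8s + K_p·6 = 0.
So ω_n = √(6K_p) and 2ζω_n = 8, giving ζ = 8/(2√(6K_p)).
Setting ζ = 0.75: √(6K_p) = 8/(2·0.75) = 5.333, so K_p = 28.44/6 = 4.74.

K_p = 4.74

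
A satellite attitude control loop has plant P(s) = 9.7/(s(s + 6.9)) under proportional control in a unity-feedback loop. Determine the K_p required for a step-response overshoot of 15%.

K_p = 4.59

From %OS = 100·exp(−πζ/√(1−ζ²)) = 15%, ζ = −ln(0.15)/√(π²+ln²(0.15)) = 0.5169.
Characteristic equation s² + 6.9s + 9.7K_p = 0 gives ζ = 6.9/(2√(9.7K_p)).
Setting ζ = 0.5169: √(9.7K_p) = 6.9/(2·0.5169) = 6.674, so K_p = 44.54/9.7 = 4.59.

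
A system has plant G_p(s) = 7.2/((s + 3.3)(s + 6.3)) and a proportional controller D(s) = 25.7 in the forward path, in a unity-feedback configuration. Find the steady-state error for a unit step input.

The loop is type 0. Static position error constant K_pos = D(0)·G_p(0) = 25.7·0.3463 = 8.9.
Steady-state error to a unit step: e_ss = 1/(1+K_pos) = 1/9.9 = 0.101.

0.101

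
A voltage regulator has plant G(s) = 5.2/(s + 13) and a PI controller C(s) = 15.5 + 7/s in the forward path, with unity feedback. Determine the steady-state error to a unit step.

0

The open loop C(s)G(s) has a pole at the origin (type 1), so the static position error constant is infinite and e_ss = 1/(1+∞) = 0.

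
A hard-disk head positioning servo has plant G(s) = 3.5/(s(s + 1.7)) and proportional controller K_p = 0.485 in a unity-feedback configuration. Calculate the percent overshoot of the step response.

6.69%

From 1 + K_pG(s) = 0: s² + 1.7s + 1.698 = 0 ⇒ ω_n = 1.303, ζ = 0.6524.
%OS = 100·exp(−πζ/√(1−ζ²)) = 100·exp(−π·0.6524/√0.5744) = 6.69%.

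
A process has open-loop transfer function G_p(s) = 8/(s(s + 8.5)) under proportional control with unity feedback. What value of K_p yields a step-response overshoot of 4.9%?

From %OS = 100·exp(−πζ/√(1−ζ²)) = 4.9%, ζ = −ln(0.049)/√(π²+ln²(0.049)) = 0.6925.
Characteristic equation s² + 8.5s + 8K_p = 0 gives ζ = 8.5/(2√(8K_p)).
Setting ζ = 0.6925: √(8K_p) = 8.5/(2·0.6925) = 6.137, so K_p = 37.66/8 = 4.71.

K_p = 4.71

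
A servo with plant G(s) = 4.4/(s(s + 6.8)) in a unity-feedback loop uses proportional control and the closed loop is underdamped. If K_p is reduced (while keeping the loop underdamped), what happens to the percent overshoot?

ζ = 6.8/(2√(4.4K_p)) rises as K_p falls; higher damping means less overshoot.

decrease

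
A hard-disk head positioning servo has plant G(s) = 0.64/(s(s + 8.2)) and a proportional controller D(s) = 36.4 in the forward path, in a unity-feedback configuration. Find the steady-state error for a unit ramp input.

The loop has one pole at the origin (type 1). Velocity error constant K_v = lim_{s→0} s·D(s)G(s) = 36.4·0.64/8.2 = 2.841.
Steady-state error to a unit ramp: e_ss = 1/K_v = 0.352.

0.352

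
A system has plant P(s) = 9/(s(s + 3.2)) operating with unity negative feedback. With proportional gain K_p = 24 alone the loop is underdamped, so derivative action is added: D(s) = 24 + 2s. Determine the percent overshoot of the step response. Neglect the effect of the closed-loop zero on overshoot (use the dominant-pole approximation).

Forward path: (24 + 2s)·9/(s(s+3.2)). The closed-loop characteristic equation is s² + (3.2 + 9·2)s + 9·24 = 0.
That is s² + 21.2s + 216 = 0, so ω_n = 14.7 rad/s and ζ = 21.2/(2·14.7) = 0.7212.
%OS = 100·exp(−πζ/√(1−ζ²)) = 3.8%.

3.8%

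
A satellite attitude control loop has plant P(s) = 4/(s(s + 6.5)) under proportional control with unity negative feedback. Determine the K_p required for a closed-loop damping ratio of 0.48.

Closed-loop characteristic equation: s² + 6.5s + K_p·4 = 0.
So ω_n = √(4K_p) and 2ζω_n = 6.5, giving ζ = 6.5/(2√(4K_p)).
Setting ζ = 0.48: √(4K_p) = 6.5/(2·0.48) = 6.771, so K_p = 45.84/4 = 11.5.

K_p = 11.5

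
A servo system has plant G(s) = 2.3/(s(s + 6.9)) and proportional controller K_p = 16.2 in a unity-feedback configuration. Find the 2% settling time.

From 1 + K_pG(s) = 0: s² + 6.9s + 37.26 = 0 ⇒ ω_n = 6.104, ζ = 0.5652.
2% settling time T_s ≈ 4/(ζω_n) = 4/3.45 = 1.16 s.

T_s ≈ 1.16 s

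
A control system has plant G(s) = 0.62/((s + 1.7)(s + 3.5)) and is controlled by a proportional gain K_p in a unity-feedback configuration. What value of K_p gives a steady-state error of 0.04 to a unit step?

K_p = 230

Steady-state error for a unit step on this type-0 loop is 1/(1 + K_p·G(0)).
G(0) = 0.1042. Require 1/(1 + K_p·0.1042) = 0.04, so 1 + 0.1042·K_p = 25.
K_p = (25 − 1)/0.1042 = 230.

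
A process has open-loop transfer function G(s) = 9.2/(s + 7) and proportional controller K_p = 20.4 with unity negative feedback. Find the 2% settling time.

T_s ≈ 0.0205 s

Closed-loop transfer function: T(s) = K_p·G(s)/(1 + K_p·G(s)) = 187.7/(s + 7 + 187.7) = 187.7/(s + 194.7).
Time constant τ = 1/194.7 = 0.005137 s, so the 2% settling time is about 4τ = 0.0205 s.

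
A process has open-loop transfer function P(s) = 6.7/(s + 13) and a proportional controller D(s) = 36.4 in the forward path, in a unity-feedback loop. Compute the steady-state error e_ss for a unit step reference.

The loop is type 0. Static position error constant K_pos = D(0)·P(0) = 36.4·0.5154 = 18.76.
Steady-state error to a unit step: e_ss = 1/(1+K_pos) = 1/19.76 = 0.0506.

0.0506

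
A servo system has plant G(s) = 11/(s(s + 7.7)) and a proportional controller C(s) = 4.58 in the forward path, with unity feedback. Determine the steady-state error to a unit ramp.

The loop has one pole at the origin (type 1). Velocity error constant K_v = lim_{s→0} s·C(s)G(s) = 4.58·11/7.7 = 6.543.
Steady-state error to a unit ramp: e_ss = 1/K_v = 0.153.

0.153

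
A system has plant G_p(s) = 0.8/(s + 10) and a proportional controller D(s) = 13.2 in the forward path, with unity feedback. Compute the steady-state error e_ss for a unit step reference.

0.486

The loop is type 0. Static position error constant K_pos = D(0)·G_p(0) = 13.2·0.08 = 1.056.
Steady-state error to a unit step: e_ss = 1/(1+K_pos) = 1/2.056 = 0.486.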